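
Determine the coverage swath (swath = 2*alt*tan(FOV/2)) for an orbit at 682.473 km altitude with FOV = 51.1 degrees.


FOV = 51.1 deg = 0.8918632 rad
swath = 2 * alt * tan(FOV/2) = 2 * 682.473 * tan(0.4459316)
swath = 2 * 682.473 * 0.4780472
swath = 652.5086 km

652.5086 km


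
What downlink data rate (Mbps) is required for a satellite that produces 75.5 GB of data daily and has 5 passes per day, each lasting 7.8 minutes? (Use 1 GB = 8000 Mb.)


total contact time = 5 * 7.8 * 60 = 2340.0000 s
data = 75.5 GB = 604000.0000 Mb
rate = 604000.0000 / 2340.0000 = 258.1197 Mbps

258.1197 Mbps


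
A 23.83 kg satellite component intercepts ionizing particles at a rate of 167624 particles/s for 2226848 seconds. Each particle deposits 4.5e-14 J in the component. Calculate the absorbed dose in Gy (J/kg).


Total energy deposited = rate * time * E_per
  = 167624 * 2226848 * 4.5e-14 = 0.01679729 J
Dose = E_total / mass = 0.01679729 / 23.83
Dose = 7.0488009e-04 Gy

7.0488e-04 Gy


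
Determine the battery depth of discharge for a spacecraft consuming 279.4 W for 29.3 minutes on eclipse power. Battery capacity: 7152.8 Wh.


E_used = P * t / 60 = 279.4 * 29.3 / 60 = 136.4403 Wh
DOD = E_used / E_total * 100 = 136.4403 / 7152.8 * 100
DOD = 1.9075 %

1.9075 %


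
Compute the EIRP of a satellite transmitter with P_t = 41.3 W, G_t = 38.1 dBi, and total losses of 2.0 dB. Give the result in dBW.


Pt = 41.3 W = 16.1595 dBW
EIRP = Pt_dBW + Gt - losses = 16.1595 + 38.1 - 2.0 = 52.2595 dBW

52.2595 dBW


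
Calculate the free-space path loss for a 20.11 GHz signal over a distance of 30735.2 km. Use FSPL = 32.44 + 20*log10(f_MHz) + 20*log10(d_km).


f = 20.11 GHz = 20110.0000 MHz
d = 30735.2 km
FSPL = 32.44 + 20*log10(20110.0000) + 20*log10(30735.2)
FSPL = 32.44 + 86.0682 + 89.7527
FSPL = 208.2610 dB

208.2610 dB


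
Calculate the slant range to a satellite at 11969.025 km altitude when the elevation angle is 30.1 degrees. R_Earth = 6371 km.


h = 11969.025 km, el = 30.1 deg
d = -R_E*sin(el) + sqrt((R_E*sin(el))^2 + 2*R_E*h + h^2)
d = -6371.0000*sin(0.5253441) + sqrt((6371.0000*0.5015107)^2 + 2*6371.0000*11969.025 + 11969.025^2)
d = 14297.0362 km

14297.0362 km


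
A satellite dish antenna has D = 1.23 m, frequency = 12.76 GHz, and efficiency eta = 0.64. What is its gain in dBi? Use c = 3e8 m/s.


lambda = c/f = 3e8 / 1.276e+10 = 0.02351097 m
G = eta*(pi*D/lambda)^2 = 0.64*(pi*1.23/0.02351097)^2
G = 17288.1603 (linear)
G = 10*log10(17288.1603) = 42.3775 dBi

42.3775 dBi


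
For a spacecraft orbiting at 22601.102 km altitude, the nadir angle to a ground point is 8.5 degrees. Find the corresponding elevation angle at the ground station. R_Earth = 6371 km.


r = R_E + alt = 28972.1020 km
Law of sines in the satellite / Earth-center / ground-point triangle:
  sin(nadir)/R_E = sin(90 + el)/r  =>  cos(el) = (r/R_E)*sin(nadir)
cos(el) = (28972.1020 / 6371.0000) * sin(8.5 deg) = 0.6721628
el = arccos(0.6721628) = 47.7658 deg
(Earth-central angle = 90 - nadir - el = 33.7342 deg)

47.7658 degrees


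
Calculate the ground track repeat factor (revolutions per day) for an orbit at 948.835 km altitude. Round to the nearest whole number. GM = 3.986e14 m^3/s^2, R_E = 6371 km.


r = 7.319835e+06 m
T = 2*pi*sqrt(r^3/mu) = 6232.5125 s = 103.8752 min
revs/day = 1440 / 103.8752 = 13.8628
Rounded: 14 revolutions per day

14 revolutions per day


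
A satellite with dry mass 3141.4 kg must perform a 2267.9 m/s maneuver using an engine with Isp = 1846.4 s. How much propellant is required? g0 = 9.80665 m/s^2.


ve = Isp * g0 = 1846.4 * 9.80665 = 18106.998560 m/s
mass ratio = exp(dv/ve) = exp(2267.9/18106.998560) = 1.13343168
m_prop = m_dry * (mr - 1) = 3141.4 * (1.13343168 - 1)
m_prop = 419.1623 kg

419.1623 kg


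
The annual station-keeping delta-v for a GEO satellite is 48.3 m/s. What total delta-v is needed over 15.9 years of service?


dV = rate * years = 48.3 * 15.9
dV = 767.9700 m/s

767.9700 m/s


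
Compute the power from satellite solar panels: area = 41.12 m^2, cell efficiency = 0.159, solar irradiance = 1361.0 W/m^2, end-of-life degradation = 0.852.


P = area * eta * S * degradation
P = 41.12 * 0.159 * 1361.0 * 0.852
P = 7581.3745 W

7581.3745 W


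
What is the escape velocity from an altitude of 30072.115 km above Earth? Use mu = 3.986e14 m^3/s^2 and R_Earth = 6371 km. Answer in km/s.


r = 6371.0 + 30072.115 = 36443.1150 km = 3.6443115e+07 m
v_esc = sqrt(2*mu/r) = sqrt(2*3.986e14 / 3.6443115e+07)
v_esc = 4677.0919 m/s = 4.6771 km/s

4.6771 km/s


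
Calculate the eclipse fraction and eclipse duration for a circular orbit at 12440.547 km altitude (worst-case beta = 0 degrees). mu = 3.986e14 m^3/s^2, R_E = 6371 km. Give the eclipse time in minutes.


r = 18811.5470 km
T = 427.9537 min
Eclipse fraction = arcsin(R_E/r)/pi = arcsin(6371.0000/18811.5470)/pi
= arcsin(0.338675)/pi = 0.1099787
Eclipse duration = 0.1099787 * 427.9537 = 47.0658 min

47.0658 minutes


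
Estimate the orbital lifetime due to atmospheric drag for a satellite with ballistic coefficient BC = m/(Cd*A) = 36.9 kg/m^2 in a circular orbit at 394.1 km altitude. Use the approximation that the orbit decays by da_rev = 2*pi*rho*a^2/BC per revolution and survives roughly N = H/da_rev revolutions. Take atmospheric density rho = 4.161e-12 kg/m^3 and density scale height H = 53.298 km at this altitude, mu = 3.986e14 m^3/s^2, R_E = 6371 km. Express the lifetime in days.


a = R_E + alt = 6765.1000 km = 6.7651e+06 m
da_rev = 2*pi*rho*a^2/BC = 2*pi*4.161e-12*(6.7651e+06)^2/36.9 = 32.426469 m per revolution
N = H/da_rev = 53298.0000 m / 32.426469 m = 1643.6572 revolutions
P = 2*pi*sqrt(a^3/mu) = 5537.6124 s
lifetime = N*P = 1643.6572 * 5537.6124 = 9.1019366e+06 s = 105.3465 days

105.3465 days


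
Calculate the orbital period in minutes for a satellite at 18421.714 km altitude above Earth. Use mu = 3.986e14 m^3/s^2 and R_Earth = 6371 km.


r = 24792.7140 km = 2.4792714e+07 m
T = 2*pi*sqrt(r^3/mu) = 2*pi*sqrt(1.5239552e+22 / 3.986e14)
T = 38850.5639 s = 647.5094 min

647.5094 minutes


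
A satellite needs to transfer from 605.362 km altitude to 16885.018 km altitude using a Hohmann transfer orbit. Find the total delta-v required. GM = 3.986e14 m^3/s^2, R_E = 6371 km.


r1 = 6976.3620 km = 6.976362e+06 m
r2 = 23256.0180 km = 2.3256018e+07 m
dv1 = sqrt(mu/r1)*(sqrt(2*r2/(r1+r2)) - 1) = 1816.8117 m/s
dv2 = sqrt(mu/r2)*(1 - sqrt(2*r1/(r1+r2))) = 1327.4945 m/s
total dv = |dv1| + |dv2| = 1816.8117 + 1327.4945 = 3144.3062 m/s = 3.1443 km/s

3.1443 km/s


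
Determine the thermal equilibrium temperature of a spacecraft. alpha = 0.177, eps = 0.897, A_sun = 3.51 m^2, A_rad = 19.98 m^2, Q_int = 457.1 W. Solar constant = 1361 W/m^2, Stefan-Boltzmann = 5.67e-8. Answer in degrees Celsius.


Numerator = alpha*S*A_sun + Q_int = 0.177*1361*3.51 + 457.1 = 1302.6485 W
Denominator = eps*sigma*A_rad = 0.897*5.67e-8*19.98 = 1.0161808e-06 W/K^4
T^4 = 1.2819062e+09 K^4
T = 189.2187 K = -83.9313 C

-83.9313 degrees Celsius


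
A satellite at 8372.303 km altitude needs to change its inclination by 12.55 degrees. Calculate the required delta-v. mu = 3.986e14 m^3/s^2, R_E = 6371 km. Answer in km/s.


r = 14743.3030 km = 1.4743303e+07 m
V = sqrt(mu/r) = 5199.6158 m/s
di = 12.55 deg = 0.2190388 rad
dV = 2*V*sin(di/2) = 2*5199.6158*sin(0.1095194)
dV = 1136.6423 m/s = 1.1366 km/s

1.1366 km/s


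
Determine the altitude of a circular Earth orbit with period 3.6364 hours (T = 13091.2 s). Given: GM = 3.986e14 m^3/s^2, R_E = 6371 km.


T = 13091.2 s
r = (mu*T^2/(4*pi^2))^(1/3) = (3.986e14 * 13091.2^2 / (4*pi^2))^(1/3)
r = 1.2005461e+07 m = 12005.4605 km
alt = r - R_E = 12005.4605 - 6371 = 5634.4605 km

5634.4605 km


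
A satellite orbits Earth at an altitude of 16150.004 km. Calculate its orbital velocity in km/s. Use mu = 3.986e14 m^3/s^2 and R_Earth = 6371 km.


r = R_E + alt = 6371.0 + 16150.004 = 22521.0040 km = 2.2521004e+07 m
v = sqrt(mu/r) = sqrt(3.986e14 / 2.2521004e+07) = 4207.0219 m/s = 4.2070 km/s

4.2070 km/s


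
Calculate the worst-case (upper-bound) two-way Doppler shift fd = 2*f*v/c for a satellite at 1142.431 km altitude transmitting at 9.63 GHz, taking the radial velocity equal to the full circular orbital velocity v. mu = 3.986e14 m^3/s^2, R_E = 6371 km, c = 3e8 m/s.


r = 7.513431e+06 m
v = sqrt(mu/r) = 7283.6572 m/s (worst-case radial velocity)
f = 9.63 GHz = 9.63e+09 Hz
fd = 2*f*v/c = 2*9.63e+09*7283.6572/3.0e+08
fd = 467610.7902 Hz

467610.7902 Hz


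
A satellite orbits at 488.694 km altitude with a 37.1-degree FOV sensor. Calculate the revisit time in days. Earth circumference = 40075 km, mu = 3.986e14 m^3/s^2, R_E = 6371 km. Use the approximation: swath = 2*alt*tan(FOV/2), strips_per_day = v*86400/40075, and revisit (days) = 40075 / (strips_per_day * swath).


swath = 2*488.694*tan(0.3237586) = 327.9781 km
v = sqrt(mu/r) = 7622.8307 m/s = 7.6228 km/s
strips/day = v*86400/40075 = 7.6228*86400/40075 = 16.4345
coverage/day = strips * swath = 16.4345 * 327.9781 = 5390.1568 km
revisit = 40075 / 5390.1568 = 7.4348 days

7.4348 days


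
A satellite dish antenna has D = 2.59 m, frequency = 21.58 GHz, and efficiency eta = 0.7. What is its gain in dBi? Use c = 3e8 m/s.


lambda = c/f = 3e8 / 2.158e+10 = 0.01390176 m
G = eta*(pi*D/lambda)^2 = 0.7*(pi*2.59/0.01390176)^2
G = 239804.6967 (linear)
G = 10*log10(239804.6967) = 53.7986 dBi

53.7986 dBi


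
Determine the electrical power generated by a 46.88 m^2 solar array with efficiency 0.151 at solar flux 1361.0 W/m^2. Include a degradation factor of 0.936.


P = area * eta * S * degradation
P = 46.88 * 0.151 * 1361.0 * 0.936
P = 9017.7569 W

9017.7569 W


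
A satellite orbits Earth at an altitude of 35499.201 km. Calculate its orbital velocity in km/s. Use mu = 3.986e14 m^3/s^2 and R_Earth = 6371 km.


r = R_E + alt = 6371.0 + 35499.201 = 41870.2010 km = 4.1870201e+07 m
v = sqrt(mu/r) = sqrt(3.986e14 / 4.1870201e+07) = 3085.4330 m/s = 3.0854 km/s

3.0854 km/s


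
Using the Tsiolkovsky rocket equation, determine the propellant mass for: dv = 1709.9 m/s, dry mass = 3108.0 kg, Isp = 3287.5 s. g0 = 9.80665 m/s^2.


ve = Isp * g0 = 3287.5 * 9.80665 = 32239.361875 m/s
mass ratio = exp(dv/ve) = exp(1709.9/32239.361875) = 1.05446935
m_prop = m_dry * (mr - 1) = 3108.0 * (1.05446935 - 1)
m_prop = 169.2907 kg

169.2907 kg


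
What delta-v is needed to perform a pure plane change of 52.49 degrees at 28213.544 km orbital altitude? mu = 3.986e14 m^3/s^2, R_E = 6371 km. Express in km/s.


r = 34584.5440 km = 3.4584544e+07 m
V = sqrt(mu/r) = 3394.9050 m/s
di = 52.49 deg = 0.9161233 rad
dV = 2*V*sin(di/2) = 2*3394.9050*sin(0.4580617)
dV = 3002.5247 m/s = 3.0025 km/s

3.0025 km/s


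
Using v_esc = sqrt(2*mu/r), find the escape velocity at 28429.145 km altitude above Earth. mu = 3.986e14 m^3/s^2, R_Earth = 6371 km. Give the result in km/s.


r = 6371.0 + 28429.145 = 34800.1450 km = 3.4800145e+07 m
v_esc = sqrt(2*mu/r) = sqrt(2*3.986e14 / 3.4800145e+07)
v_esc = 4786.2251 m/s = 4.7862 km/s

4.7862 km/s


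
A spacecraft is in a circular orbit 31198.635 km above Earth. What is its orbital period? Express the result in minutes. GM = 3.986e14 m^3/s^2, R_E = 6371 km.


r = 37569.6350 km = 3.7569635e+07 m
T = 2*pi*sqrt(r^3/mu) = 2*pi*sqrt(5.3028694e+22 / 3.986e14)
T = 72471.4056 s = 1207.8568 min

1207.8568 minutes


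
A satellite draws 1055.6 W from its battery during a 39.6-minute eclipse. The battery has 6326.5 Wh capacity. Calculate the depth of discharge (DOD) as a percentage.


E_used = P * t / 60 = 1055.6 * 39.6 / 60 = 696.6960 Wh
DOD = E_used / E_total * 100 = 696.6960 / 6326.5 * 100
DOD = 11.0123 %

11.0123 %


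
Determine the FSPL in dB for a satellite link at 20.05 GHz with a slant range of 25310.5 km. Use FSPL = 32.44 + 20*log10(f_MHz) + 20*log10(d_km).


f = 20.05 GHz = 20050.0000 MHz
d = 25310.5 km
FSPL = 32.44 + 20*log10(20050.0000) + 20*log10(25310.5)
FSPL = 32.44 + 86.0423 + 88.0660
FSPL = 206.5483 dB

206.5483 dB


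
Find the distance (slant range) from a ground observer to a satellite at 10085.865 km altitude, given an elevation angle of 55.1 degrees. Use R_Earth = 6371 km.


h = 10085.865 km, el = 55.1 deg
d = -R_E*sin(el) + sqrt((R_E*sin(el))^2 + 2*R_E*h + h^2)
d = -6371.0000*sin(0.9616764) + sqrt((6371.0000*0.8201519)^2 + 2*6371.0000*10085.865 + 10085.865^2)
d = 10822.9073 km

10822.9073 km


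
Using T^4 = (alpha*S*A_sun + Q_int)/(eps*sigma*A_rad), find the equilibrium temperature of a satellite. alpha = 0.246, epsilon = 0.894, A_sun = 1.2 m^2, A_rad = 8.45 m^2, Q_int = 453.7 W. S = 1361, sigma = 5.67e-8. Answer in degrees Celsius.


Numerator = alpha*S*A_sun + Q_int = 0.246*1361*1.2 + 453.7 = 855.4672 W
Denominator = eps*sigma*A_rad = 0.894*5.67e-8*8.45 = 4.2832881e-07 W/K^4
T^4 = 1.9972208e+09 K^4
T = 211.4007 K = -61.7493 C

-61.7493 degrees Celsius


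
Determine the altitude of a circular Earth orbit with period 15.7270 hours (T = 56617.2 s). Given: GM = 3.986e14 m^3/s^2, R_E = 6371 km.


T = 56617.2 s
r = (mu*T^2/(4*pi^2))^(1/3) = (3.986e14 * 56617.2^2 / (4*pi^2))^(1/3)
r = 3.1868242e+07 m = 31868.2423 km
alt = r - R_E = 31868.2423 - 6371 = 25497.2423 km

25497.2423 km


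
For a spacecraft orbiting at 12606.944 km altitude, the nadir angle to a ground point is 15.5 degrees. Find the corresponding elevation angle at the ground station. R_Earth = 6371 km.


r = R_E + alt = 18977.9440 km
Law of sines in the satellite / Earth-center / ground-point triangle:
  sin(nadir)/R_E = sin(90 + el)/r  =>  cos(el) = (r/R_E)*sin(nadir)
cos(el) = (18977.9440 / 6371.0000) * sin(15.5 deg) = 0.7960501
el = arccos(0.7960501) = 37.2455 deg
(Earth-central angle = 90 - nadir - el = 37.2545 deg)

37.2455 degrees


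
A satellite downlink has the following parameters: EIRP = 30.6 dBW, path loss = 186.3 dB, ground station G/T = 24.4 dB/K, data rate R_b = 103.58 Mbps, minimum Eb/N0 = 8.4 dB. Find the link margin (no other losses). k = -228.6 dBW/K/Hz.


C/N0 = EIRP - FSPL + G/T - k = 30.6 - 186.3 + 24.4 - (-228.6)
C/N0 = 97.3000 dB-Hz
R_b = 103.58 Mbps = 1.0358e+08 bps -> 10*log10(R_b) = 80.1528 dB-Hz
Eb/N0 = C/N0 - 10*log10(R_b) = 97.3000 - 80.1528 = 17.1472 dB
Margin = Eb/N0 - Eb/N0_req = 17.1472 - 8.4 = 8.7472 dB (link closes)

8.7472 dB


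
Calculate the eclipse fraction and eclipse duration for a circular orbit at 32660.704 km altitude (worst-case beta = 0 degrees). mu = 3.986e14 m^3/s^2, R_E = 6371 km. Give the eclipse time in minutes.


r = 39031.7040 km
T = 1279.0462 min
Eclipse fraction = arcsin(R_E/r)/pi = arcsin(6371.0000/39031.7040)/pi
= arcsin(0.1632263)/pi = 0.05219006
Eclipse duration = 0.05219006 * 1279.0462 = 66.7535 min

66.7535 minutes


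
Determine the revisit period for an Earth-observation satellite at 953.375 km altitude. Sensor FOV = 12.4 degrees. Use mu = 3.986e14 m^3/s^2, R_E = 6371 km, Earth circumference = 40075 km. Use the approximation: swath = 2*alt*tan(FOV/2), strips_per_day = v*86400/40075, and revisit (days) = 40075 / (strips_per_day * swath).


swath = 2*953.375*tan(0.1082104) = 207.1393 km
v = sqrt(mu/r) = 7377.0608 m/s = 7.3771 km/s
strips/day = v*86400/40075 = 7.3771*86400/40075 = 15.9046
coverage/day = strips * swath = 15.9046 * 207.1393 = 3294.4745 km
revisit = 40075 / 3294.4745 = 12.1643 days

12.1643 days


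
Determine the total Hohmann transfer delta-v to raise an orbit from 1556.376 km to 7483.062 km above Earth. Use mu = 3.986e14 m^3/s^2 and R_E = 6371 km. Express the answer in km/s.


r1 = 7927.3760 km = 7.927376e+06 m
r2 = 13854.0620 km = 1.3854062e+07 m
dv1 = sqrt(mu/r1)*(sqrt(2*r2/(r1+r2)) - 1) = 906.7416 m/s
dv2 = sqrt(mu/r2)*(1 - sqrt(2*r1/(r1+r2))) = 787.5711 m/s
total dv = |dv1| + |dv2| = 906.7416 + 787.5711 = 1694.3127 m/s = 1.6943 km/s

1.6943 km/s


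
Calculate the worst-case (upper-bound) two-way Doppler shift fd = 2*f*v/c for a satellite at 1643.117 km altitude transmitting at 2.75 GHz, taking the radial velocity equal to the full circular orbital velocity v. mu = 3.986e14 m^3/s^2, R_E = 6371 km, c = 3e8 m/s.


r = 8.014117e+06 m
v = sqrt(mu/r) = 7052.4629 m/s (worst-case radial velocity)
f = 2.75 GHz = 2.75e+09 Hz
fd = 2*f*v/c = 2*2.75e+09*7052.4629/3.0e+08
fd = 129295.1525 Hz

129295.1525 Hz


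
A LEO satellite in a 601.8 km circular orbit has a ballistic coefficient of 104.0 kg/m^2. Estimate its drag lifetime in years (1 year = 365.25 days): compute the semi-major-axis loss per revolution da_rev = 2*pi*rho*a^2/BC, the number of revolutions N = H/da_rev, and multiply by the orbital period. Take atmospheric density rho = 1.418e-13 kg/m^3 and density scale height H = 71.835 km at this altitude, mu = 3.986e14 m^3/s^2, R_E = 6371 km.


a = R_E + alt = 6972.8000 km = 6.9728e+06 m
da_rev = 2*pi*rho*a^2/BC = 2*pi*1.418e-13*(6.9728e+06)^2/104.0 = 0.416521263 m per revolution
N = H/da_rev = 71835.0000 m / 0.416521263 m = 172464.1845 revolutions
P = 2*pi*sqrt(a^3/mu) = 5794.5809 s
lifetime = N*P = 172464.1845 * 5794.5809 = 9.9935768e+08 s = 11566.6398 days
years = 11566.6398 / 365.25 = 31.6677 years

31.6677 years


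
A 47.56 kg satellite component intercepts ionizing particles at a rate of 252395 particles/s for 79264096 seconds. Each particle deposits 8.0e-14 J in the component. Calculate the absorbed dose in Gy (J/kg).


Total energy deposited = rate * time * E_per
  = 252395 * 79264096 * 8.0e-14 = 1.6005 J
Dose = E_total / mass = 1.6005 / 47.56
Dose = 0.03365158 Gy

0.0337 Gy


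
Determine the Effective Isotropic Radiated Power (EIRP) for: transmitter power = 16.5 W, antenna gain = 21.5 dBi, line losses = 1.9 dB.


Pt = 16.5 W = 12.1748 dBW
EIRP = Pt_dBW + Gt - losses = 12.1748 + 21.5 - 1.9 = 31.7748 dBW

31.7748 dBW


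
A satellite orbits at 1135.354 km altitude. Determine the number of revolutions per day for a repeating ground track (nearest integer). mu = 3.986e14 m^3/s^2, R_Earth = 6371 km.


r = 7.506354e+06 m
T = 2*pi*sqrt(r^3/mu) = 6472.2425 s = 107.8707 min
revs/day = 1440 / 107.8707 = 13.3493
Rounded: 13 revolutions per day

13 revolutions per day


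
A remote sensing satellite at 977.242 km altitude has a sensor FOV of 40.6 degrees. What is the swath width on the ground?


FOV = 40.6 deg = 0.7086037 rad
swath = 2 * alt * tan(FOV/2) = 2 * 977.242 * tan(0.3543018)
swath = 2 * 977.242 * 0.3699112
swath = 722.9856 km

722.9856 km


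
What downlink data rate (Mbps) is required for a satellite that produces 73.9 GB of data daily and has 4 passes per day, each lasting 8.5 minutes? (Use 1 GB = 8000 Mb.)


total contact time = 4 * 8.5 * 60 = 2040.0000 s
data = 73.9 GB = 591200.0000 Mb
rate = 591200.0000 / 2040.0000 = 289.8039 Mbps

289.8039 Mbps


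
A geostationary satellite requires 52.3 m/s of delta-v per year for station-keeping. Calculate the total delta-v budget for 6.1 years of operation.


dV = rate * years = 52.3 * 6.1
dV = 319.0300 m/s

319.0300 m/s


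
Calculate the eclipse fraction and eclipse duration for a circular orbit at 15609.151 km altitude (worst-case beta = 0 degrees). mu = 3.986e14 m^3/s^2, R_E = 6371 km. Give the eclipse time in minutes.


r = 21980.1510 km
T = 540.5128 min
Eclipse fraction = arcsin(R_E/r)/pi = arcsin(6371.0000/21980.1510)/pi
= arcsin(0.2898524)/pi = 0.09360623
Eclipse duration = 0.09360623 * 540.5128 = 50.5954 min

50.5954 minutes


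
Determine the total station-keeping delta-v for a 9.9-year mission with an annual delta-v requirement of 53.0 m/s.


dV = rate * years = 53.0 * 9.9
dV = 524.7000 m/s

524.7000 m/s


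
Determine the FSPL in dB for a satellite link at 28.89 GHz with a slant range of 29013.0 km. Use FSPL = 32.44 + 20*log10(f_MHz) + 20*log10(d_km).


f = 28.89 GHz = 28890.0000 MHz
d = 29013.0 km
FSPL = 32.44 + 20*log10(28890.0000) + 20*log10(29013.0)
FSPL = 32.44 + 89.2150 + 89.2519
FSPL = 210.9068 dB

210.9068 dB


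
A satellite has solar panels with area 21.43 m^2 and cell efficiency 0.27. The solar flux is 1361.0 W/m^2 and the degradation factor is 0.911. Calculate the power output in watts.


P = area * eta * S * degradation
P = 21.43 * 0.27 * 1361.0 * 0.911
P = 7174.0176 W

7174.0176 W


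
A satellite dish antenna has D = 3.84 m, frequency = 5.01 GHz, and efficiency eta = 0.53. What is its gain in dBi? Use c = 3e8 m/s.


lambda = c/f = 3e8 / 5.01e+09 = 0.05988024 m
G = eta*(pi*D/lambda)^2 = 0.53*(pi*3.84/0.05988024)^2
G = 21511.5154 (linear)
G = 10*log10(21511.5154) = 43.3267 dBi

43.3267 dBi


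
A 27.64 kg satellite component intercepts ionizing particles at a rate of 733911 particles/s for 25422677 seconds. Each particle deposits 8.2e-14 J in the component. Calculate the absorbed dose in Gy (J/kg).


Total energy deposited = rate * time * E_per
  = 733911 * 25422677 * 8.2e-14 = 1.5300 J
Dose = E_total / mass = 1.5300 / 27.64
Dose = 0.05535291 Gy

0.0554 Gy


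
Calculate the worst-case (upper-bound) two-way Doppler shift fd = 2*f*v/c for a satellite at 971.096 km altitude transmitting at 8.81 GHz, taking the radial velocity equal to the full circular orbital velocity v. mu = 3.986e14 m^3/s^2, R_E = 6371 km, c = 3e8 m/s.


r = 7.342096e+06 m
v = sqrt(mu/r) = 7368.1527 m/s (worst-case radial velocity)
f = 8.81 GHz = 8.81e+09 Hz
fd = 2*f*v/c = 2*8.81e+09*7368.1527/3.0e+08
fd = 432756.1687 Hz

432756.1687 Hz


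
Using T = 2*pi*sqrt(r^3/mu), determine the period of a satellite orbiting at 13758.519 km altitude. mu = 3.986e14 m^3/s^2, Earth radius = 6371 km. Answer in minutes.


r = 20129.5190 km = 2.0129519e+07 m
T = 2*pi*sqrt(r^3/mu) = 2*pi*sqrt(8.1564315e+21 / 3.986e14)
T = 28422.4373 s = 473.7073 min

473.7073 minutes


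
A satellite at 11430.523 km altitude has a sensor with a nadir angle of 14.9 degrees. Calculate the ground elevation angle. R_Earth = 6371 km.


r = R_E + alt = 17801.5230 km
Law of sines in the satellite / Earth-center / ground-point triangle:
  sin(nadir)/R_E = sin(90 + el)/r  =>  cos(el) = (r/R_E)*sin(nadir)
cos(el) = (17801.5230 / 6371.0000) * sin(14.9 deg) = 0.7184673
el = arccos(0.7184673) = 44.0719 deg
(Earth-central angle = 90 - nadir - el = 31.0281 deg)

44.0719 degrees


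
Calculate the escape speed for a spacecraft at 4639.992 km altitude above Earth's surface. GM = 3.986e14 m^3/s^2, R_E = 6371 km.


r = 6371.0 + 4639.992 = 11010.9920 km = 1.1010992e+07 m
v_esc = sqrt(2*mu/r) = sqrt(2*3.986e14 / 1.1010992e+07)
v_esc = 8508.8413 m/s = 8.5088 km/s

8.5088 km/s


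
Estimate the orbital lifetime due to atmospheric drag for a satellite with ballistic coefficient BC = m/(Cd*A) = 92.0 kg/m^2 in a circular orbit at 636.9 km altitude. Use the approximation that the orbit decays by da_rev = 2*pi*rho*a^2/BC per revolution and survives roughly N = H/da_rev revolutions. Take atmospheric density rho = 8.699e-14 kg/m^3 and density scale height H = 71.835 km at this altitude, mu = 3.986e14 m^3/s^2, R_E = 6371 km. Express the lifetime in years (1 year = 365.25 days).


a = R_E + alt = 7007.9000 km = 7.0079e+06 m
da_rev = 2*pi*rho*a^2/BC = 2*pi*8.699e-14*(7.0079e+06)^2/92.0 = 0.291767668 m per revolution
N = H/da_rev = 71835.0000 m / 0.291767668 m = 246206.1700 revolutions
P = 2*pi*sqrt(a^3/mu) = 5838.3895 s
lifetime = N*P = 246206.1700 * 5838.3895 = 1.4374475e+09 s = 16637.1241 days
years = 16637.1241 / 365.25 = 45.5500 years

45.5500 years


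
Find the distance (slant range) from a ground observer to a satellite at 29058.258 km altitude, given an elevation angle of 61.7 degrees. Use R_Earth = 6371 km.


h = 29058.258 km, el = 61.7 deg
d = -R_E*sin(el) + sqrt((R_E*sin(el))^2 + 2*R_E*h + h^2)
d = -6371.0000*sin(1.0769) + sqrt((6371.0000*0.8804774)^2 + 2*6371.0000*29058.258 + 29058.258^2)
d = 29690.7537 km

29690.7537 km


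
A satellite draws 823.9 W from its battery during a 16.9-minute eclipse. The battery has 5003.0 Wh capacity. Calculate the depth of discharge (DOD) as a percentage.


E_used = P * t / 60 = 823.9 * 16.9 / 60 = 232.0652 Wh
DOD = E_used / E_total * 100 = 232.0652 / 5003.0 * 100
DOD = 4.6385 %

4.6385 %


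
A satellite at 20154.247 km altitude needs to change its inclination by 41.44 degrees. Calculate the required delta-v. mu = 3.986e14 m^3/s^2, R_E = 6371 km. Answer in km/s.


r = 26525.2470 km = 2.6525247e+07 m
V = sqrt(mu/r) = 3876.4923 m/s
di = 41.44 deg = 0.7232644 rad
dV = 2*V*sin(di/2) = 2*3876.4923*sin(0.3616322)
dV = 2743.0165 m/s = 2.7430 km/s

2.7430 km/s


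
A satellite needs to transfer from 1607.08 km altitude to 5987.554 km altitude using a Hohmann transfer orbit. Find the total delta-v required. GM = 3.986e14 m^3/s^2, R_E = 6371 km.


r1 = 7978.0800 km = 7.97808e+06 m
r2 = 12358.5540 km = 1.2358554e+07 m
dv1 = sqrt(mu/r1)*(sqrt(2*r2/(r1+r2)) - 1) = 724.1618 m/s
dv2 = sqrt(mu/r2)*(1 - sqrt(2*r1/(r1+r2))) = 648.6888 m/s
total dv = |dv1| + |dv2| = 724.1618 + 648.6888 = 1372.8506 m/s = 1.3729 km/s

1.3729 km/s


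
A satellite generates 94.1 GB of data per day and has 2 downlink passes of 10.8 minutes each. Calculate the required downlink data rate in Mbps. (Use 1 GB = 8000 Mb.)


total contact time = 2 * 10.8 * 60 = 1296.0000 s
data = 94.1 GB = 752800.0000 Mb
rate = 752800.0000 / 1296.0000 = 580.8642 Mbps

580.8642 Mbps


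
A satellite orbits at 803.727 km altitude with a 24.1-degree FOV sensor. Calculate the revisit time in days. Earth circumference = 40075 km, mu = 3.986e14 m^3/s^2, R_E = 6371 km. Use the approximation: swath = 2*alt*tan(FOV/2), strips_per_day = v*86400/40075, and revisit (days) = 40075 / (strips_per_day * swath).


swath = 2*803.727*tan(0.2103122) = 343.1413 km
v = sqrt(mu/r) = 7453.5978 m/s = 7.4536 km/s
strips/day = v*86400/40075 = 7.4536*86400/40075 = 16.0696
coverage/day = strips * swath = 16.0696 * 343.1413 = 5514.1576 km
revisit = 40075 / 5514.1576 = 7.2677 days

7.2677 days


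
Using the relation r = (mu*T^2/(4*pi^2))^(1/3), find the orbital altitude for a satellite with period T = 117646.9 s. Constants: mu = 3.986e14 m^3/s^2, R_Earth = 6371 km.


T = 117646.9 s
r = (mu*T^2/(4*pi^2))^(1/3) = (3.986e14 * 117646.9^2 / (4*pi^2))^(1/3)
r = 5.1893486e+07 m = 51893.4858 km
alt = r - R_E = 51893.4858 - 6371 = 45522.4858 km

45522.4858 km


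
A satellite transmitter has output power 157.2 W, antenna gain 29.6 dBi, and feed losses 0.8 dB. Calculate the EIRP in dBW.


Pt = 157.2 W = 21.9645 dBW
EIRP = Pt_dBW + Gt - losses = 21.9645 + 29.6 - 0.8 = 50.7645 dBW

50.7645 dBW


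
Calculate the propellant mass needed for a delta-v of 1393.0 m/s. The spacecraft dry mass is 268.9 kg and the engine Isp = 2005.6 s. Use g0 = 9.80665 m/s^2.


ve = Isp * g0 = 2005.6 * 9.80665 = 19668.217240 m/s
mass ratio = exp(dv/ve) = exp(1393.0/19668.217240) = 1.07339328
m_prop = m_dry * (mr - 1) = 268.9 * (1.07339328 - 1)
m_prop = 19.7355 kg

19.7355 kg


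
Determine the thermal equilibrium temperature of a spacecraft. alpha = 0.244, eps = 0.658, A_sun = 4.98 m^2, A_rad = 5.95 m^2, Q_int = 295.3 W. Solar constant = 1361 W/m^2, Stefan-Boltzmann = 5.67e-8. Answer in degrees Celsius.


Numerator = alpha*S*A_sun + Q_int = 0.244*1361*4.98 + 295.3 = 1949.0783 W
Denominator = eps*sigma*A_rad = 0.658*5.67e-8*5.95 = 2.2198617e-07 W/K^4
T^4 = 8.7801791e+09 K^4
T = 306.1088 K = 32.9588 C

32.9588 degrees Celsius


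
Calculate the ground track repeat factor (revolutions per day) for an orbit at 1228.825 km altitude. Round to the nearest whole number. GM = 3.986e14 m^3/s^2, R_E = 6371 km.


r = 7.599825e+06 m
T = 2*pi*sqrt(r^3/mu) = 6593.5091 s = 109.8918 min
revs/day = 1440 / 109.8918 = 13.1038
Rounded: 13 revolutions per day

13 revolutions per day


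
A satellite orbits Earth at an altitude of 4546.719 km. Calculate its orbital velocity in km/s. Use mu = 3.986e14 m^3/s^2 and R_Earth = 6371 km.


r = R_E + alt = 6371.0 + 4546.719 = 10917.7190 km = 1.0917719e+07 m
v = sqrt(mu/r) = sqrt(3.986e14 / 1.0917719e+07) = 6042.3057 m/s = 6.0423 km/s

6.0423 km/s


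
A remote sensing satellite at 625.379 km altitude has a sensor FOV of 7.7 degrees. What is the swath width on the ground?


FOV = 7.7 deg = 0.1343904 rad
swath = 2 * alt * tan(FOV/2) = 2 * 625.379 * tan(0.06719518)
swath = 2 * 625.379 * 0.06729649
swath = 84.1716 km

84.1716 km


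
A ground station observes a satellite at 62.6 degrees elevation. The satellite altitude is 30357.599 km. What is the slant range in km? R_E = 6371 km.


h = 30357.599 km, el = 62.6 deg
d = -R_E*sin(el) + sqrt((R_E*sin(el))^2 + 2*R_E*h + h^2)
d = -6371.0000*sin(1.0926) + sqrt((6371.0000*0.8878154)^2 + 2*6371.0000*30357.599 + 30357.599^2)
d = 30955.1165 km

30955.1165 km


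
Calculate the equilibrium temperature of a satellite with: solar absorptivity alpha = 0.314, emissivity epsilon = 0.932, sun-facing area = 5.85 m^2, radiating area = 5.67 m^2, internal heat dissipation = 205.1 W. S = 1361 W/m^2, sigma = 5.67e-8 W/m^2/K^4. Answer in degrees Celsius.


Numerator = alpha*S*A_sun + Q_int = 0.314*1361*5.85 + 205.1 = 2705.1209 W
Denominator = eps*sigma*A_rad = 0.932*5.67e-8*5.67 = 2.9962775e-07 W/K^4
T^4 = 9.0282723e+09 K^4
T = 308.2486 K = 35.0986 C

35.0986 degrees Celsius


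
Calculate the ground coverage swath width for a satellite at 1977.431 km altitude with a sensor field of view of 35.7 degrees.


FOV = 35.7 deg = 0.6230825 rad
swath = 2 * alt * tan(FOV/2) = 2 * 1977.431 * tan(0.3115413)
swath = 2 * 1977.431 * 0.3220278
swath = 1273.5754 km

1273.5754 km


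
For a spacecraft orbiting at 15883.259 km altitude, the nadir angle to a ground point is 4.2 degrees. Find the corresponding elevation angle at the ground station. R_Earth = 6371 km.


r = R_E + alt = 22254.2590 km
Law of sines in the satellite / Earth-center / ground-point triangle:
  sin(nadir)/R_E = sin(90 + el)/r  =>  cos(el) = (r/R_E)*sin(nadir)
cos(el) = (22254.2590 / 6371.0000) * sin(4.2 deg) = 0.2558251
el = arccos(0.2558251) = 75.1775 deg
(Earth-central angle = 90 - nadir - el = 10.6225 deg)

75.1775 degrees


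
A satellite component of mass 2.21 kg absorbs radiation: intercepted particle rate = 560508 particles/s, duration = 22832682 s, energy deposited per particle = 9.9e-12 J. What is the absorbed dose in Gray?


Total energy deposited = rate * time * E_per
  = 560508 * 22832682 * 9.9e-12 = 126.6992 J
Dose = E_total / mass = 126.6992 / 2.21
Dose = 57.3300 Gy

57.3300 Gy


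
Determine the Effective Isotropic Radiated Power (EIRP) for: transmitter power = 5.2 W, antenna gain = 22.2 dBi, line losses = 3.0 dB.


Pt = 5.2 W = 7.1600 dBW
EIRP = Pt_dBW + Gt - losses = 7.1600 + 22.2 - 3.0 = 26.3600 dBW

26.3600 dBW


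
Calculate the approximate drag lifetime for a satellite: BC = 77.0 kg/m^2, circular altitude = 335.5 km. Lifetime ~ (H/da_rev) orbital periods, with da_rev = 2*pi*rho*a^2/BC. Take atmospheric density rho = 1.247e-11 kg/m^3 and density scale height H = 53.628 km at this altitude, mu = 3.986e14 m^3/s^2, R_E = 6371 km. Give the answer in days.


a = R_E + alt = 6706.5000 km = 6.7065e+06 m
da_rev = 2*pi*rho*a^2/BC = 2*pi*1.247e-11*(6.7065e+06)^2/77.0 = 45.766474 m per revolution
N = H/da_rev = 53628.0000 m / 45.766474 m = 1171.7748 revolutions
P = 2*pi*sqrt(a^3/mu) = 5465.8173 s
lifetime = N*P = 1171.7748 * 5465.8173 = 6.4047069e+06 s = 74.1286 days

74.1286 days


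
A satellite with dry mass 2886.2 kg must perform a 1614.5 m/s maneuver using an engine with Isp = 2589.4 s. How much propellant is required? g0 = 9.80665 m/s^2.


ve = Isp * g0 = 2589.4 * 9.80665 = 25393.339510 m/s
mass ratio = exp(dv/ve) = exp(1614.5/25393.339510) = 1.06564438
m_prop = m_dry * (mr - 1) = 2886.2 * (1.06564438 - 1)
m_prop = 189.4628 kg

189.4628 kg


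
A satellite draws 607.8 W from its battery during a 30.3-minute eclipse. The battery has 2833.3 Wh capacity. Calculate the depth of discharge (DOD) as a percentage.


E_used = P * t / 60 = 607.8 * 30.3 / 60 = 306.9390 Wh
DOD = E_used / E_total * 100 = 306.9390 / 2833.3 * 100
DOD = 10.8333 %

10.8333 %


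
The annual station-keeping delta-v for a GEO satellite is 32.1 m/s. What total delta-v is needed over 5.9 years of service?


dV = rate * years = 32.1 * 5.9
dV = 189.3900 m/s

189.3900 m/s


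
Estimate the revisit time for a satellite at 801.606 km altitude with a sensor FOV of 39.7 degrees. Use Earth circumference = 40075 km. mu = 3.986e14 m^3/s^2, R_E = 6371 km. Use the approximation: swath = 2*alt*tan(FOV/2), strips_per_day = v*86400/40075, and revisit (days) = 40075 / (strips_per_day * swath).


swath = 2*801.606*tan(0.3464479) = 578.7727 km
v = sqrt(mu/r) = 7454.6998 m/s = 7.4547 km/s
strips/day = v*86400/40075 = 7.4547*86400/40075 = 16.0720
coverage/day = strips * swath = 16.0720 * 578.7727 = 9302.0451 km
revisit = 40075 / 9302.0451 = 4.3082 days

4.3082 days


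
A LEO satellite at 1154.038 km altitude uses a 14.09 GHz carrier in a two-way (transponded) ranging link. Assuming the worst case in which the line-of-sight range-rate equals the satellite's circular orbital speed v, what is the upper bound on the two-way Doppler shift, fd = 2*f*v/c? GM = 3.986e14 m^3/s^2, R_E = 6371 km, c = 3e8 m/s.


r = 7.525038e+06 m
v = sqrt(mu/r) = 7278.0377 m/s (worst-case radial velocity)
f = 14.09 GHz = 1.409e+10 Hz
fd = 2*f*v/c = 2*1.409e+10*7278.0377/3.0e+08
fd = 683650.3375 Hz

683650.3375 Hz


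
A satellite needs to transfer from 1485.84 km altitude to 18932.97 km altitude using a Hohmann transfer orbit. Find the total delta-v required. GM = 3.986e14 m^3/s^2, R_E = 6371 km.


r1 = 7856.8400 km = 7.85684e+06 m
r2 = 25303.9700 km = 2.530397e+07 m
dv1 = sqrt(mu/r1)*(sqrt(2*r2/(r1+r2)) - 1) = 1676.4643 m/s
dv2 = sqrt(mu/r2)*(1 - sqrt(2*r1/(r1+r2))) = 1236.8121 m/s
total dv = |dv1| + |dv2| = 1676.4643 + 1236.8121 = 2913.2764 m/s = 2.9133 km/s

2.9133 km/s


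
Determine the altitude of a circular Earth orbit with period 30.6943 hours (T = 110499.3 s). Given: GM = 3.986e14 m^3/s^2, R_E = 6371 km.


T = 110499.3 s
r = (mu*T^2/(4*pi^2))^(1/3) = (3.986e14 * 110499.3^2 / (4*pi^2))^(1/3)
r = 4.9769759e+07 m = 49769.7589 km
alt = r - R_E = 49769.7589 - 6371 = 43398.7589 km

43398.7589 km


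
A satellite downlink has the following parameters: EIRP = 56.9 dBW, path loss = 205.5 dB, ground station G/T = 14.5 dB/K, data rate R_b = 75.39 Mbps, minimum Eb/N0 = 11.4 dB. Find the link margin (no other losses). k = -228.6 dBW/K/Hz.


C/N0 = EIRP - FSPL + G/T - k = 56.9 - 205.5 + 14.5 - (-228.6)
C/N0 = 94.5000 dB-Hz
R_b = 75.39 Mbps = 7.539e+07 bps -> 10*log10(R_b) = 78.7731 dB-Hz
Eb/N0 = C/N0 - 10*log10(R_b) = 94.5000 - 78.7731 = 15.7269 dB
Margin = Eb/N0 - Eb/N0_req = 15.7269 - 11.4 = 4.3269 dB (link closes)

4.3269 dB


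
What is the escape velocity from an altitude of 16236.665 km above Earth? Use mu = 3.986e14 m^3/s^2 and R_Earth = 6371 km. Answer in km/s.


r = 6371.0 + 16236.665 = 22607.6650 km = 2.2607665e+07 m
v_esc = sqrt(2*mu/r) = sqrt(2*3.986e14 / 2.2607665e+07)
v_esc = 5938.2133 m/s = 5.9382 km/s

5.9382 km/s


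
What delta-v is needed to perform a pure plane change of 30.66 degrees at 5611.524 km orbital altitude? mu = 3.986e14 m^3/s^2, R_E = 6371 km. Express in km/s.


r = 11982.5240 km = 1.1982524e+07 m
V = sqrt(mu/r) = 5767.5915 m/s
di = 30.66 deg = 0.5351179 rad
dV = 2*V*sin(di/2) = 2*5767.5915*sin(0.267559)
dV = 3049.6492 m/s = 3.0496 km/s

3.0496 km/s


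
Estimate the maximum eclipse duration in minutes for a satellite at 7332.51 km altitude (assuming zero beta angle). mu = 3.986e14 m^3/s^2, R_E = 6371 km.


r = 13703.5100 km
T = 266.0772 min
Eclipse fraction = arcsin(R_E/r)/pi = arcsin(6371.0000/13703.5100)/pi
= arcsin(0.4649174)/pi = 0.153916
Eclipse duration = 0.153916 * 266.0772 = 40.9535 min

40.9535 minutes


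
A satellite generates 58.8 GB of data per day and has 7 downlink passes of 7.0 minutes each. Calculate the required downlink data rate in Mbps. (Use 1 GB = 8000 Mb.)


total contact time = 7 * 7.0 * 60 = 2940.0000 s
data = 58.8 GB = 470400.0000 Mb
rate = 470400.0000 / 2940.0000 = 160.0000 Mbps

160.0000 Mbps


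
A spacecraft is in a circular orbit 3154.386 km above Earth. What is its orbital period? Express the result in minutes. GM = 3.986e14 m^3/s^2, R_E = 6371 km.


r = 9525.3860 km = 9.525386e+06 m
T = 2*pi*sqrt(r^3/mu) = 2*pi*sqrt(8.6426664e+20 / 3.986e14)
T = 9251.9888 s = 154.1998 min

154.1998 minutes


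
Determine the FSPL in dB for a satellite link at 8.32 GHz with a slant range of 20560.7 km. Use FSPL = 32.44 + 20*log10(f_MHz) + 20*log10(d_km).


f = 8.32 GHz = 8320.0000 MHz
d = 20560.7 km
FSPL = 32.44 + 20*log10(8320.0000) + 20*log10(20560.7)
FSPL = 32.44 + 78.4025 + 86.2608
FSPL = 197.1032 dB

197.1032 dB


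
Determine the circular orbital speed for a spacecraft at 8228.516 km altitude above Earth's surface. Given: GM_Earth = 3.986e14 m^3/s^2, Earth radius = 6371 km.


r = R_E + alt = 6371.0 + 8228.516 = 14599.5160 km = 1.4599516e+07 m
v = sqrt(mu/r) = sqrt(3.986e14 / 1.4599516e+07) = 5225.1579 m/s = 5.2252 km/s

5.2252 km/s


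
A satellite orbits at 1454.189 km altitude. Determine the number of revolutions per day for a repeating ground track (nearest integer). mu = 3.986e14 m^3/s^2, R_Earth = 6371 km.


r = 7.825189e+06 m
T = 2*pi*sqrt(r^3/mu) = 6888.9570 s = 114.8160 min
revs/day = 1440 / 114.8160 = 12.5418
Rounded: 13 revolutions per day

13 revolutions per day


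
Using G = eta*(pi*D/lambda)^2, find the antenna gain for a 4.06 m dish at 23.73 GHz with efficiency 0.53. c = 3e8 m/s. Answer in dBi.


lambda = c/f = 3e8 / 2.373e+10 = 0.01264223 m
G = eta*(pi*D/lambda)^2 = 0.53*(pi*4.06/0.01264223)^2
G = 539486.5841 (linear)
G = 10*log10(539486.5841) = 57.3198 dBi

57.3198 dBi


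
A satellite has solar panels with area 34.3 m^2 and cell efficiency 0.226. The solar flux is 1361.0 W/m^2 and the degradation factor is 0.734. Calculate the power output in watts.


P = area * eta * S * degradation
P = 34.3 * 0.226 * 1361.0 * 0.734
P = 7743.8467 W

7743.8467 W


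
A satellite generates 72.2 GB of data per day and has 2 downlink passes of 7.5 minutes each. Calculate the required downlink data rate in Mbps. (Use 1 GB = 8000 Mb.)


total contact time = 2 * 7.5 * 60 = 900.0000 s
data = 72.2 GB = 577600.0000 Mb
rate = 577600.0000 / 900.0000 = 641.7778 Mbps

641.7778 Mbps


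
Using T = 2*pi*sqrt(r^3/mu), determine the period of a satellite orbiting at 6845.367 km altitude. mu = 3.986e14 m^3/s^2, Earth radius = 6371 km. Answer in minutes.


r = 13216.3670 km = 1.3216367e+07 m
T = 2*pi*sqrt(r^3/mu) = 2*pi*sqrt(2.308534e+21 / 3.986e14)
T = 15120.9597 s = 252.0160 min

252.0160 minutes


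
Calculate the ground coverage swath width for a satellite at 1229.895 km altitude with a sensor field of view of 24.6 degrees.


FOV = 24.6 deg = 0.429351 rad
swath = 2 * alt * tan(FOV/2) = 2 * 1229.895 * tan(0.2146755)
swath = 2 * 1229.895 * 0.2180353
swath = 536.3210 km

536.3210 km


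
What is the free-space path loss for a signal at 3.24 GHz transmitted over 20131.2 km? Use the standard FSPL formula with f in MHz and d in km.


f = 3.24 GHz = 3240.0000 MHz
d = 20131.2 km
FSPL = 32.44 + 20*log10(3240.0000) + 20*log10(20131.2)
FSPL = 32.44 + 70.2109 + 86.0774
FSPL = 188.7283 dB

188.7283 dB


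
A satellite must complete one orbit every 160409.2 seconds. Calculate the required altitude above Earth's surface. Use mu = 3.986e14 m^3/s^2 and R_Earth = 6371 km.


T = 160409.2 s
r = (mu*T^2/(4*pi^2))^(1/3) = (3.986e14 * 160409.2^2 / (4*pi^2))^(1/3)
r = 6.3808524e+07 m = 63808.5243 km
alt = r - R_E = 63808.5243 - 6371 = 57437.5243 km

57437.5243 km


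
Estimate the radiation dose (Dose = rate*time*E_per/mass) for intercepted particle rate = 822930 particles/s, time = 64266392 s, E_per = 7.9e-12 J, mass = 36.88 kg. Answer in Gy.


Total energy deposited = rate * time * E_per
  = 822930 * 64266392 * 7.9e-12 = 417.8053 J
Dose = E_total / mass = 417.8053 / 36.88
Dose = 11.3288 Gy

11.3288 Gy


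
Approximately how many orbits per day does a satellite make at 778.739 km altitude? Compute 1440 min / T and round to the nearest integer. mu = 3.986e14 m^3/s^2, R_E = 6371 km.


r = 7.149739e+06 m
T = 2*pi*sqrt(r^3/mu) = 6016.5358 s = 100.2756 min
revs/day = 1440 / 100.2756 = 14.3604
Rounded: 14 revolutions per day

14 revolutions per day
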